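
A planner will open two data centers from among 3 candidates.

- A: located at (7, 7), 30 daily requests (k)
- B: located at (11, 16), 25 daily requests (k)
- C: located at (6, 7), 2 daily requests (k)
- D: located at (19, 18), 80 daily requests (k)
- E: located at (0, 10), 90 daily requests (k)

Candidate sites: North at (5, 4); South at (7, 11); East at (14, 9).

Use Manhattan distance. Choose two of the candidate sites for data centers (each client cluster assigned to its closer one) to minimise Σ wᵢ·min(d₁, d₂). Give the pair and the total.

Evaluate every pair (each demand assigned to the nearer of the two):
  {South, East}: total = 2195
  {North, East}: total = 2518
  {North, South}: total = 2593
Best pair: {South, East} with total 2195.

{South, East}, total 2195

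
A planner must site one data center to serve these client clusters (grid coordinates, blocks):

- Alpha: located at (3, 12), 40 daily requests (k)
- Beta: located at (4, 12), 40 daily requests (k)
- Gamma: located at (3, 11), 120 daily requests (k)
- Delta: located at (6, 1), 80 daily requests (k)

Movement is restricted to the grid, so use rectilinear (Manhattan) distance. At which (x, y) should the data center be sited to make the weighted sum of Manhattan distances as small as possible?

Manhattan distance separates: Σwᵢ(|x−xᵢ|+|y−yᵢ|) = Σwᵢ|x−xᵢ| + Σwᵢ|y−yᵢ|, so x and y are optimised independently as 1-D weighted medians.
Total weight W = 280; half = 140.
x-coordinate, sorted with cumulative weight:
  x=3 (Alpha, w=40) cum 40
  x=3 (Gamma, w=120) cum 160  ← median
  x=4 (Beta, w=40) cum 200
  x=6 (Delta, w=80) cum 280
⇒ x* = 3
y-coordinate, sorted with cumulative weight:
  y=1 (Delta, w=80) cum 80
  y=11 (Gamma, w=120) cum 200  ← median
  y=12 (Alpha, w=40) cum 240
  y=12 (Beta, w=40) cum 280
⇒ y* = 11

(3, 11)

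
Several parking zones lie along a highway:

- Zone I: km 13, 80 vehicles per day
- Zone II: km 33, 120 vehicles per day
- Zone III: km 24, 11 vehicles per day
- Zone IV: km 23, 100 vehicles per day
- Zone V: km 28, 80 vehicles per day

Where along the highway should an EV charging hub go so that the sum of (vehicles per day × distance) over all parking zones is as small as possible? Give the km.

For a sum of weighted absolute distances on a line, the optimum is the weighted median (not the mean). Total weight W = 391; half-weight = 195.5.
Sort by position and accumulate weight:
  km 13 (Zone I, w=80) → cum 80
  km 23 (Zone IV, w=100) → cum 180
  km 24 (Zone III, w=11) → cum 191
  km 28 (Zone V, w=80) → cum 271  ≥ 195.5 → median here
  km 33 (Zone II, w=120) → cum 391
Optimal location: km 28.

x = 28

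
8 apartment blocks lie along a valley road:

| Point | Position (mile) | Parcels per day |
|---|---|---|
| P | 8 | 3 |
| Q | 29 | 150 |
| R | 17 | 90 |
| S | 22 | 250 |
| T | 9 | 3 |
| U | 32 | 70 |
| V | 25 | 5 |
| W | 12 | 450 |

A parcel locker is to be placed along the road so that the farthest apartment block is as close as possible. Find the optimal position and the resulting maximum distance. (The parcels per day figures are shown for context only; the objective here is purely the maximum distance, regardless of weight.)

The 1-center on a line is the midpoint of the two extreme points: leftmost at 8, rightmost at 32.
Optimal location = (8 + 32)/2 = 20; maximum distance = (32 − 8)/2 = 12.

location 20, max distance 12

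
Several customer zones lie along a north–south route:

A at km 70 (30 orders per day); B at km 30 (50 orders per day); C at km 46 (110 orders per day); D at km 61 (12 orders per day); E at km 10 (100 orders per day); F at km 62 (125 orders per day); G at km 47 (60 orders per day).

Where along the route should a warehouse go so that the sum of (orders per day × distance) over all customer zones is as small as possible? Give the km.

x = 46

For a sum of weighted absolute distances on a line, the optimum is the weighted median (not the mean). Total weight W = 487; half-weight = 243.5.
Sort by position and accumulate weight:
  km 10 (E, w=100) → cum 100
  km 30 (B, w=50) → cum 150
  km 46 (C, w=110) → cum 260  ≥ 243.5 → median here
  km 47 (G, w=60) → cum 320
  km 61 (D, w=12) → cum 332
  km 62 (F, w=125) → cum 457
  km 70 (A, w=30) → cum 487
Optimal location: km 46.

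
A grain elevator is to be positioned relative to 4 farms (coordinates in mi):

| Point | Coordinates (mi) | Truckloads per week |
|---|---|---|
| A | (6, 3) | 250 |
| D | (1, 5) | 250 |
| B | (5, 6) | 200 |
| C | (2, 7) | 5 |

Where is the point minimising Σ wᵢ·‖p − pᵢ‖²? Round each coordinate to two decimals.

The minimiser of Σwᵢ‖p−pᵢ‖² is the weighted centroid p* = (Σwᵢpᵢ)/(Σwᵢ).
Σwᵢ = 705.
Σwᵢxᵢ = 250·6 + 250·1 + 200·5 + 5·2 = 2760.
Σwᵢyᵢ = 250·3 + 250·5 + 200·6 + 5·7 = 3235.
x* = 2760/705 = 3.91, y* = 3235/705 = 4.59.

(3.91, 4.59)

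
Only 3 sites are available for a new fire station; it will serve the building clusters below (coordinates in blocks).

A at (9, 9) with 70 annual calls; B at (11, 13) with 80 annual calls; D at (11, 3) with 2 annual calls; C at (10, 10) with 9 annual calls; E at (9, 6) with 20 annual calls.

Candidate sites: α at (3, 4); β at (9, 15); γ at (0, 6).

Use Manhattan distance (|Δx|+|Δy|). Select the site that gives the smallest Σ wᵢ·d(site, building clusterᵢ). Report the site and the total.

Total weighted distance at each candidate:
  α (3, 4): total = 2425
  β (9, 15): total = 1002
  γ (0, 6): total = 2614
Minimum is at β with total 1002 blocks.

β, total 1002 blocks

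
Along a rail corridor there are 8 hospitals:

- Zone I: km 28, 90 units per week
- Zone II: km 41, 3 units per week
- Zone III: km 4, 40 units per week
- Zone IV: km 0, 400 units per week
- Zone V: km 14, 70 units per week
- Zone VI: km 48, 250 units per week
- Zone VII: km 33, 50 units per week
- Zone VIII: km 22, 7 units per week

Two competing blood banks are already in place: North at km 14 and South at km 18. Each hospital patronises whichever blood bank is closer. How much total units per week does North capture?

510

The indifferent point is the midpoint (14+18)/2 = 16; hospitals left of it (closer to North at 14) go to North, those right go to South.
  Zone IV at 0 (w=400) → North
  Zone III at 4 (w=40) → North
  Zone V at 14 (w=70) → North
  Zone VIII at 22 (w=7) → South
  Zone I at 28 (w=90) → South
  Zone VII at 33 (w=50) → South
  Zone II at 41 (w=3) → South
  Zone VI at 48 (w=250) → South
North captures 510; South captures 400.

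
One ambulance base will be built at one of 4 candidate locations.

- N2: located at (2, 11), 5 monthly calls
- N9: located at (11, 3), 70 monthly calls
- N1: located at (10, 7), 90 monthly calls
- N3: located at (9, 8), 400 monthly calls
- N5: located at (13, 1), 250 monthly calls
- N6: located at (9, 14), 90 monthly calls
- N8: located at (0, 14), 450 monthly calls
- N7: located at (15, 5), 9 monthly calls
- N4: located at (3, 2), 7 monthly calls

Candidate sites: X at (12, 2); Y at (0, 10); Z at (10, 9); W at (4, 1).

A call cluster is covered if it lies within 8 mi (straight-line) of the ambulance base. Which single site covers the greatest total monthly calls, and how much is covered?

X, covering 819

Coverage radius r = 8 mi; a point is covered iff (Δx)²+(Δy)² ≤ 8² = 64.
  X (12, 2): covers {N9, N1, N3, N5, N7} → 819
  Y (0, 10): covers {N2, N8} → 455
  Z (10, 9): covers {N9, N1, N3, N6, N7} → 659
  W (4, 1): covers {N9, N4} → 77
Maximum coverage at X: 819 monthly calls.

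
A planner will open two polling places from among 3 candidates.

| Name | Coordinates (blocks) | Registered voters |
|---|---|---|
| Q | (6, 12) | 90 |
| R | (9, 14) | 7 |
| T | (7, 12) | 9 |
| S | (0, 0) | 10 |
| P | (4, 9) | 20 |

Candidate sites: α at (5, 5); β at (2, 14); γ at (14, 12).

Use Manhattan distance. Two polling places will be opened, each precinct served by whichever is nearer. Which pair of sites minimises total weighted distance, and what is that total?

{α, β}, total 852

Evaluate every pair (each demand assigned to the nearer of the two):
  {α, β}: total = 852
  {β, γ}: total = 952
  {α, γ}: total = 1032
Best pair: {α, β} with total 852.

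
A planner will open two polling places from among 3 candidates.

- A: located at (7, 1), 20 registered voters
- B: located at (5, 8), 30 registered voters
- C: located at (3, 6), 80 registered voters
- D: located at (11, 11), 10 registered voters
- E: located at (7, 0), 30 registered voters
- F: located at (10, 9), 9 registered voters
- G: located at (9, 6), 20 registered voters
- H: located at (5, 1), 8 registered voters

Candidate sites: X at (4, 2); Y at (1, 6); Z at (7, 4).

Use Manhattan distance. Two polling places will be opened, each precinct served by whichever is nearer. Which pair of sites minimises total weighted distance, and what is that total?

{Y, Z}, total 822

Evaluate every pair (each demand assigned to the nearer of the two):
  {Y, Z}: total = 822
  {X, Y}: total = 1004
  {X, Z}: total = 1038
Best pair: {Y, Z} with total 822.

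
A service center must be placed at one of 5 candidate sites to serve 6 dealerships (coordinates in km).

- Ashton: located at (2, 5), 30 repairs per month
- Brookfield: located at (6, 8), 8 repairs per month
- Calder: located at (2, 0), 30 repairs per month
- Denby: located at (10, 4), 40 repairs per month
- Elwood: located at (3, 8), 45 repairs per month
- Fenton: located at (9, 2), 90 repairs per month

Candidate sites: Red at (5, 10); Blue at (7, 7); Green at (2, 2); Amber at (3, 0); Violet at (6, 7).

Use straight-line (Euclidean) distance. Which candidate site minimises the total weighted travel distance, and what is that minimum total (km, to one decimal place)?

Total weighted distance at each candidate:
  Red (5, 10): total = 1750.7
  Blue (7, 7): total = 1270.8
  Green (2, 2): total = 1441.3
  Amber (3, 0): total = 1503.0
  Violet (6, 7): total = 1251.1
Minimum is at Violet with total 1251.1 km.

Violet, total 1251.1 km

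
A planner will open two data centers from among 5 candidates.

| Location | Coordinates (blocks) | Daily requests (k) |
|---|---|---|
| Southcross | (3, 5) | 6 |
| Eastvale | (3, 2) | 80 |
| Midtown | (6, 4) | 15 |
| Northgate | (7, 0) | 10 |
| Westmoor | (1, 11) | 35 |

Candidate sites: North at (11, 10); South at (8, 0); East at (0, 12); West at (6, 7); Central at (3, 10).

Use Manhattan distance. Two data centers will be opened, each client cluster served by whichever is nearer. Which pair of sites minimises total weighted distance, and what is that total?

{South, East}, total 790

Evaluate every pair (each demand assigned to the nearer of the two):
  {South, East}: total = 790
  {South, Central}: total = 795
  {East, West}: total = 865
  {West, Central}: total = 900
  {South, West}: total = 960
  {East, Central}: total = 1015
  {North, Central}: total = 1050
  {North, South}: total = 1105
  {North, West}: total = 1110
  {North, East}: total = 1475
Best pair: {South, East} with total 790.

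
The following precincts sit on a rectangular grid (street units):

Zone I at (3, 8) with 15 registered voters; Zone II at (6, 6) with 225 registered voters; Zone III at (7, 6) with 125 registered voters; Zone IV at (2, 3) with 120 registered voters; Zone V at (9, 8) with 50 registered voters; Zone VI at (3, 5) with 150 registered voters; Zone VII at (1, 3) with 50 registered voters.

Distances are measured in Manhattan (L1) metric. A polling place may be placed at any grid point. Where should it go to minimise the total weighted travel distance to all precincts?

(6, 6)

Manhattan distance separates: Σwᵢ(|x−xᵢ|+|y−yᵢ|) = Σwᵢ|x−xᵢ| + Σwᵢ|y−yᵢ|, so x and y are optimised independently as 1-D weighted medians.
Total weight W = 735; half = 367.5.
x-coordinate, sorted with cumulative weight:
  x=1 (Zone VII, w=50) cum 50
  x=2 (Zone IV, w=120) cum 170
  x=3 (Zone I, w=15) cum 185
  x=3 (Zone VI, w=150) cum 335
  x=6 (Zone II, w=225) cum 560  ← median
  x=7 (Zone III, w=125) cum 685
  x=9 (Zone V, w=50) cum 735
⇒ x* = 6
y-coordinate, sorted with cumulative weight:
  y=3 (Zone IV, w=120) cum 120
  y=3 (Zone VII, w=50) cum 170
  y=5 (Zone VI, w=150) cum 320
  y=6 (Zone II, w=225) cum 545  ← median
  y=6 (Zone III, w=125) cum 670
  y=8 (Zone I, w=15) cum 685
  y=8 (Zone V, w=50) cum 735
⇒ y* = 6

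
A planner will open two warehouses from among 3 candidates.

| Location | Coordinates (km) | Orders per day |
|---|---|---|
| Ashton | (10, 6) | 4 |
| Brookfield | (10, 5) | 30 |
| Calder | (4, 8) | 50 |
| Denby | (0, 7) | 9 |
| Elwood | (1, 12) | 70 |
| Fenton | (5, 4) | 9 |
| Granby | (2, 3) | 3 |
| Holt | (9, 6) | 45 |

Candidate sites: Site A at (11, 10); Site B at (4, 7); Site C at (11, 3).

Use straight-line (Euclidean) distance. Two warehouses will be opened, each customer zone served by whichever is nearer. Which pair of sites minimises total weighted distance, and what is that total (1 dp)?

Evaluate every pair (each demand assigned to the nearer of the two):
  {Site B, Site C}: total = 778.0
  {Site A, Site B}: total = 906.8
  {Site A, Site C}: total = 1504.2
Best pair: {Site B, Site C} with total 778.0.

{Site B, Site C}, total 778.0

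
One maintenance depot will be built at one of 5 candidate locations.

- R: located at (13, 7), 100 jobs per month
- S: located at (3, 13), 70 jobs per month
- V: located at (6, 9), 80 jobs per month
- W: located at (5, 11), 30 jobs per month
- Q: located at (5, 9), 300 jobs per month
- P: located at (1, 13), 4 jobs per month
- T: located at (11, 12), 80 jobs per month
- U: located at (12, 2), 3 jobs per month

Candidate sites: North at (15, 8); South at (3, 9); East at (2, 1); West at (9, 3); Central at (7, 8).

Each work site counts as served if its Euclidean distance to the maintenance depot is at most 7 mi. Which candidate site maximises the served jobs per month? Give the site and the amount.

Central, covering 660

Coverage radius r = 7 mi; a point is covered iff (Δx)²+(Δy)² ≤ 7² = 49.
  North (15, 8): covers {R, T, U} → 183
  South (3, 9): covers {S, V, W, Q, P} → 484
  East (2, 1): covers {none} → 0
  West (9, 3): covers {R, V, U} → 183
  Central (7, 8): covers {R, S, V, W, Q, T} → 660
Maximum coverage at Central: 660 jobs per month.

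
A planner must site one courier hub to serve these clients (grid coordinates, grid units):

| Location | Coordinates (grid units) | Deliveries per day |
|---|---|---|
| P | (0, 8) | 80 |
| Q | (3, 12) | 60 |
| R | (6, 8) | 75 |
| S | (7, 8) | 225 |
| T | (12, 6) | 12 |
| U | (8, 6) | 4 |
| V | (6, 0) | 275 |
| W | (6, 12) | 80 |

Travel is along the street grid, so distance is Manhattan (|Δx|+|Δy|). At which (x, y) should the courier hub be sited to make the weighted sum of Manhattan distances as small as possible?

Manhattan distance separates: Σwᵢ(|x−xᵢ|+|y−yᵢ|) = Σwᵢ|x−xᵢ| + Σwᵢ|y−yᵢ|, so x and y are optimised independently as 1-D weighted medians.
Total weight W = 811; half = 405.5.
x-coordinate, sorted with cumulative weight:
  x=0 (P, w=80) cum 80
  x=3 (Q, w=60) cum 140
  x=6 (R, w=75) cum 215
  x=6 (V, w=275) cum 490  ← median
  x=6 (W, w=80) cum 570
  x=7 (S, w=225) cum 795
  x=8 (U, w=4) cum 799
  x=12 (T, w=12) cum 811
⇒ x* = 6
y-coordinate, sorted with cumulative weight:
  y=0 (V, w=275) cum 275
  y=6 (T, w=12) cum 287
  y=6 (U, w=4) cum 291
  y=8 (P, w=80) cum 371
  y=8 (R, w=75) cum 446  ← median
  y=8 (S, w=225) cum 671
  y=12 (Q, w=60) cum 731
  y=12 (W, w=80) cum 811
⇒ y* = 8

(6, 8)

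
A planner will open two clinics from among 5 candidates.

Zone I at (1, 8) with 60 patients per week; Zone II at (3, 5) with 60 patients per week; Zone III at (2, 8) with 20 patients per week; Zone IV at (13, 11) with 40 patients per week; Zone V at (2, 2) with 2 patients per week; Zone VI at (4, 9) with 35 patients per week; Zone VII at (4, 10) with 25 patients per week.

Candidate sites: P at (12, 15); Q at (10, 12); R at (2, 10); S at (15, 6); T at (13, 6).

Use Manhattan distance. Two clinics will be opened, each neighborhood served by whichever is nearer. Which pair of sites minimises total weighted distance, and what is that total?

Evaluate every pair (each demand assigned to the nearer of the two):
  {Q, R}: total = 911
  {P, R}: total = 951
  {R, T}: total = 951
  {R, S}: total = 1031
  {Q, T}: total = 2385
  {Q, S}: total = 2509
  {P, Q}: total = 2571
  {P, T}: total = 2735
  {S, T}: total = 2735
  {P, S}: total = 3089
Best pair: {Q, R} with total 911.

{Q, R}, total 911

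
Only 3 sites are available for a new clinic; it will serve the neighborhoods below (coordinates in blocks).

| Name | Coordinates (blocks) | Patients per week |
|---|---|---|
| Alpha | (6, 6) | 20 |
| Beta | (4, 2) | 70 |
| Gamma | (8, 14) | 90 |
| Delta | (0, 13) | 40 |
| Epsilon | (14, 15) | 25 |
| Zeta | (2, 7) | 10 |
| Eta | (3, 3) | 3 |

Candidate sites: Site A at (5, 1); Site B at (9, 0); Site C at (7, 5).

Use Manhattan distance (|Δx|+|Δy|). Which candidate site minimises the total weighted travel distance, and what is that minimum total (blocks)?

Total weighted distance at each candidate:
  Site A (5, 1): total = 3057
  Site B (9, 0): total = 3567
  Site C (7, 5): total = 2473
Minimum is at Site C with total 2473 blocks.

Site C, total 2473 blocks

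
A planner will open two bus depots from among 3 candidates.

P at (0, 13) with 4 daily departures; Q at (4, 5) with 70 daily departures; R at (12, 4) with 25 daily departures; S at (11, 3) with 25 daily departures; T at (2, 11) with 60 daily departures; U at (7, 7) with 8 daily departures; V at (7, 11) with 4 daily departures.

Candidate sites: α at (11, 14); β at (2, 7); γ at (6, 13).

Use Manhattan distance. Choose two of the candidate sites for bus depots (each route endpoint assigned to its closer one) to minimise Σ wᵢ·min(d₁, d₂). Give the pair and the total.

Evaluate every pair (each demand assigned to the nearer of the two):
  {α, β}: total = 1170
  {β, γ}: total = 1246
  {α, γ}: total = 1702
Best pair: {α, β} with total 1170.

{α, β}, total 1170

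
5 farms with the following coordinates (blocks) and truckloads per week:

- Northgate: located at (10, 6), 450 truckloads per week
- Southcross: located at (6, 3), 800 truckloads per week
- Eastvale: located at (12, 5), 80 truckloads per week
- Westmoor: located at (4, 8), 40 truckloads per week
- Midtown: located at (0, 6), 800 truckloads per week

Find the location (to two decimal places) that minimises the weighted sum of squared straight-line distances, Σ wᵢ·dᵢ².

The minimiser of Σwᵢ‖p−pᵢ‖² is the weighted centroid p* = (Σwᵢpᵢ)/(Σwᵢ).
Σwᵢ = 2170.
Σwᵢxᵢ = 450·10 + 800·6 + 80·12 + 40·4 + 800·0 = 10420.
Σwᵢyᵢ = 450·6 + 800·3 + 80·5 + 40·8 + 800·6 = 10620.
x* = 10420/2170 = 4.80, y* = 10620/2170 = 4.89.

(4.80, 4.89)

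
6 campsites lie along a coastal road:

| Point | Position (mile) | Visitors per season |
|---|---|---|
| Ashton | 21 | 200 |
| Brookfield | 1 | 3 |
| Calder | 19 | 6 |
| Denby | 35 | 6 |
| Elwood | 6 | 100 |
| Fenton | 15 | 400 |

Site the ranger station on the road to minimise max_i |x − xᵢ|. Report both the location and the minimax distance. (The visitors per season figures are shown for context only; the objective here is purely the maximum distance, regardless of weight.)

The 1-center on a line is the midpoint of the two extreme points: leftmost at 1, rightmost at 35.
Optimal location = (1 + 35)/2 = 18; maximum distance = (35 − 1)/2 = 17.

location 18, max distance 17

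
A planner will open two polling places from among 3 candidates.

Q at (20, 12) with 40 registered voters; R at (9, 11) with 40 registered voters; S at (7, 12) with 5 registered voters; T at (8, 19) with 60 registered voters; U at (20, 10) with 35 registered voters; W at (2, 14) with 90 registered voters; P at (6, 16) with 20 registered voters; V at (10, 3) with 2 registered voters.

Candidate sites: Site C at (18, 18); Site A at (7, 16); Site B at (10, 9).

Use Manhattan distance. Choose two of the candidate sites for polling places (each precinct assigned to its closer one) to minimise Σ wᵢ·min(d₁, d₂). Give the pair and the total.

Evaluate every pair (each demand assigned to the nearer of the two):
  {Site C, Site A}: total = 1892
  {Site A, Site B}: total = 1947
  {Site C, Site B}: total = 2882
Best pair: {Site C, Site A} with total 1892.

{Site C, Site A}, total 1892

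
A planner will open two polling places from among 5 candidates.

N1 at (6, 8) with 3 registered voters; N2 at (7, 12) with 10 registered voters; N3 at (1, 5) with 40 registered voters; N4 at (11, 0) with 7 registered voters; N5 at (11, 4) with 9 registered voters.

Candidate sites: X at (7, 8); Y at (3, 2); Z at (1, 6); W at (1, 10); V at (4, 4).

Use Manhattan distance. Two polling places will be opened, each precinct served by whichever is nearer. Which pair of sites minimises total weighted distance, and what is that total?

{X, Z}, total 239

Evaluate every pair (each demand assigned to the nearer of the two):
  {X, Z}: total = 239
  {Z, V}: total = 308
  {Y, Z}: total = 341
  {X, V}: total = 343
  {Z, W}: total = 361
  {X, Y}: total = 385
  {W, V}: total = 398
  {X, W}: total = 399
  {Y, V}: total = 421
  {Y, W}: total = 461
Best pair: {X, Z} with total 239.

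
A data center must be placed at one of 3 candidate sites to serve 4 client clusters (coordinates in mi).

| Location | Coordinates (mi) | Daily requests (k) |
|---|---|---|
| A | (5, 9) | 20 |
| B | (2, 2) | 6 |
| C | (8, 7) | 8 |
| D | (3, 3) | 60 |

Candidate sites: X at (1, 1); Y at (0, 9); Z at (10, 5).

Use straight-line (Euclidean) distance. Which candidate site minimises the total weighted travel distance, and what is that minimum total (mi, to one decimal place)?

X, total 430.8 mi

Total weighted distance at each candidate:
  X (1, 1): total = 430.8
  Y (0, 9): total = 612.1
  Z (10, 5): total = 638.8
Minimum is at X with total 430.8 mi.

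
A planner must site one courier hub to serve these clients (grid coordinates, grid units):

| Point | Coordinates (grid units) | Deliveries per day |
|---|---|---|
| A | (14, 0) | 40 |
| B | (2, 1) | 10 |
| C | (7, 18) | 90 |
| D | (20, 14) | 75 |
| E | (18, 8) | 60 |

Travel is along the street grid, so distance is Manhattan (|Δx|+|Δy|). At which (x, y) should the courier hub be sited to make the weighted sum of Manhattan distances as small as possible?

(14, 14)

Manhattan distance separates: Σwᵢ(|x−xᵢ|+|y−yᵢ|) = Σwᵢ|x−xᵢ| + Σwᵢ|y−yᵢ|, so x and y are optimised independently as 1-D weighted medians.
Total weight W = 275; half = 137.5.
x-coordinate, sorted with cumulative weight:
  x=2 (B, w=10) cum 10
  x=7 (C, w=90) cum 100
  x=14 (A, w=40) cum 140  ← median
  x=18 (E, w=60) cum 200
  x=20 (D, w=75) cum 275
⇒ x* = 14
y-coordinate, sorted with cumulative weight:
  y=0 (A, w=40) cum 40
  y=1 (B, w=10) cum 50
  y=8 (E, w=60) cum 110
  y=14 (D, w=75) cum 185  ← median
  y=18 (C, w=90) cum 275
⇒ y* = 14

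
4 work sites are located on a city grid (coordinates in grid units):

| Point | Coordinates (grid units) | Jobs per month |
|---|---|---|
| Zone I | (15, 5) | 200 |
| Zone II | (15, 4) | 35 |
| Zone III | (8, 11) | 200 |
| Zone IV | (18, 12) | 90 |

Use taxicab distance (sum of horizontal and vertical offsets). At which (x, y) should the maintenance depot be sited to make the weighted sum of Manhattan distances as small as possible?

(15, 11)

Manhattan distance separates: Σwᵢ(|x−xᵢ|+|y−yᵢ|) = Σwᵢ|x−xᵢ| + Σwᵢ|y−yᵢ|, so x and y are optimised independently as 1-D weighted medians.
Total weight W = 525; half = 262.5.
x-coordinate, sorted with cumulative weight:
  x=8 (Zone III, w=200) cum 200
  x=15 (Zone I, w=200) cum 400  ← median
  x=15 (Zone II, w=35) cum 435
  x=18 (Zone IV, w=90) cum 525
⇒ x* = 15
y-coordinate, sorted with cumulative weight:
  y=4 (Zone II, w=35) cum 35
  y=5 (Zone I, w=200) cum 235
  y=11 (Zone III, w=200) cum 435  ← median
  y=12 (Zone IV, w=90) cum 525
⇒ y* = 11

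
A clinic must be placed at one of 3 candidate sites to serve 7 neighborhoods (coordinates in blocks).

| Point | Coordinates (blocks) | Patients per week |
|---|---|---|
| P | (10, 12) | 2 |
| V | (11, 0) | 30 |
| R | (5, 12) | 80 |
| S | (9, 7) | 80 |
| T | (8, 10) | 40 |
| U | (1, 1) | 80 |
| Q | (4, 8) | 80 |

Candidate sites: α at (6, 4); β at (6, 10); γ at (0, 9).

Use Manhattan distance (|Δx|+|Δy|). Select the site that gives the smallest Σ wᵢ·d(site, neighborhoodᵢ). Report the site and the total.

β, total 2702 blocks

Total weighted distance at each candidate:
  α (6, 4): total = 2934
  β (6, 10): total = 2702
  γ (0, 9): total = 3626
Minimum is at β with total 2702 blocks.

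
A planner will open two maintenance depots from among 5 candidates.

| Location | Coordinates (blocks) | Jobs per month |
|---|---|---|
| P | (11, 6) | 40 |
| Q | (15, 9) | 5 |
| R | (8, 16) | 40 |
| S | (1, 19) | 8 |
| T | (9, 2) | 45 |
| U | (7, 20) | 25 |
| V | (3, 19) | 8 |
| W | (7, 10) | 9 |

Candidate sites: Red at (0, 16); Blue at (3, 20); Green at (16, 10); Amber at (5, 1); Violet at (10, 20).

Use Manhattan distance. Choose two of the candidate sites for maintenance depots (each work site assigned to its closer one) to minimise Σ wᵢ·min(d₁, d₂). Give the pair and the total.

Evaluate every pair (each demand assigned to the nearer of the two):
  {Amber, Violet}: total = 1303
  {Blue, Amber}: total = 1346
  {Red, Amber}: total = 1529
  {Green, Violet}: total = 1585
  {Blue, Green}: total = 1618
  {Red, Green}: total = 1801
  {Blue, Violet}: total = 1999
  {Red, Violet}: total = 2047
  {Green, Amber}: total = 2047
  {Red, Blue}: total = 2554
Best pair: {Amber, Violet} with total 1303.

{Amber, Violet}, total 1303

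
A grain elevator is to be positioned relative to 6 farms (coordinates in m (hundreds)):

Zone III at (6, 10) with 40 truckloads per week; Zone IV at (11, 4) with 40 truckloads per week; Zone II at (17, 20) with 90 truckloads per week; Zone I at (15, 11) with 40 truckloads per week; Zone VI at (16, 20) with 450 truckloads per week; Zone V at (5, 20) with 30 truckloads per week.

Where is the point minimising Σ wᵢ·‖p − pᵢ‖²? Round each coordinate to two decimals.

(14.72, 17.97)

The minimiser of Σwᵢ‖p−pᵢ‖² is the weighted centroid p* = (Σwᵢpᵢ)/(Σwᵢ).
Σwᵢ = 690.
Σwᵢxᵢ = 40·6 + 40·11 + 90·17 + 40·15 + 450·16 + 30·5 = 10160.
Σwᵢyᵢ = 40·10 + 40·4 + 90·20 + 40·11 + 450·20 + 30·20 = 12400.
x* = 10160/690 = 14.72, y* = 12400/690 = 17.97.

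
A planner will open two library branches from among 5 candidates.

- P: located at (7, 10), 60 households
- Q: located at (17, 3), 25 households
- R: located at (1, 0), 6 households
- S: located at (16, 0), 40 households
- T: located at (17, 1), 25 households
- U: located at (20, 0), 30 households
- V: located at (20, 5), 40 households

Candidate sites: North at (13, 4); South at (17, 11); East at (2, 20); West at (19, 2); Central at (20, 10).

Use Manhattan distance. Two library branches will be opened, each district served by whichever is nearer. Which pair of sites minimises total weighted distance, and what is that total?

Evaluate every pair (each demand assigned to the nearer of the two):
  {South, West}: total = 1380
  {North, West}: total = 1416
  {West, Central}: total = 1500
  {East, West}: total = 1620
  {North, Central}: total = 1896
  {North, South}: total = 1986
  {North, East}: total = 2046
  {South, Central}: total = 2252
  {South, East}: total = 2496
  {East, Central}: total = 2516
Best pair: {South, West} with total 1380.

{South, West}, total 1380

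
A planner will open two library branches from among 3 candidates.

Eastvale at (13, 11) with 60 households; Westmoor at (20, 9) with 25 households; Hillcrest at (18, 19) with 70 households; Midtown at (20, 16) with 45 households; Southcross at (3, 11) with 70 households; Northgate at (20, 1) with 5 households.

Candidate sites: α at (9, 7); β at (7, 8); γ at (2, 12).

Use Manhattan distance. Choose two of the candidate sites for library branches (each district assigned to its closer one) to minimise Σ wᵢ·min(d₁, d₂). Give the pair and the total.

{α, γ}, total 3400

Evaluate every pair (each demand assigned to the nearer of the two):
  {α, γ}: total = 3400
  {β, γ}: total = 3615
  {α, β}: total = 3750
Best pair: {α, γ} with total 3400.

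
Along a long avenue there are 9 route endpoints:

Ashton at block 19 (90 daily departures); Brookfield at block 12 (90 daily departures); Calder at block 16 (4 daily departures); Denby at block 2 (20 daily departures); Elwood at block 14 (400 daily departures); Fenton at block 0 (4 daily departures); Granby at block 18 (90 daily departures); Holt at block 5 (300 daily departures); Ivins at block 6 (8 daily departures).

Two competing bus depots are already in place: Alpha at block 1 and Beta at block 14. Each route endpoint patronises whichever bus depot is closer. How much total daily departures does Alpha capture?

The indifferent point is the midpoint (1+14)/2 = 7.5; route endpoints left of it (closer to Alpha at 1) go to Alpha, those right go to Beta.
  Fenton at 0 (w=4) → Alpha
  Denby at 2 (w=20) → Alpha
  Holt at 5 (w=300) → Alpha
  Ivins at 6 (w=8) → Alpha
  Brookfield at 12 (w=90) → Beta
  Elwood at 14 (w=400) → Beta
  Calder at 16 (w=4) → Beta
  Granby at 18 (w=90) → Beta
  Ashton at 19 (w=90) → Beta
Alpha captures 332; Beta captures 674.

332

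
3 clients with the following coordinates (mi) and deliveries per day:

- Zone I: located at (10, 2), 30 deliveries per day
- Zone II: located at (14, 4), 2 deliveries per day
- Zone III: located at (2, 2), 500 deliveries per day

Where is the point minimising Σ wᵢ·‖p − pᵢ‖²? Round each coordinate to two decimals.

The minimiser of Σwᵢ‖p−pᵢ‖² is the weighted centroid p* = (Σwᵢpᵢ)/(Σwᵢ).
Σwᵢ = 532.
Σwᵢxᵢ = 30·10 + 2·14 + 500·2 = 1328.
Σwᵢyᵢ = 30·2 + 2·4 + 500·2 = 1068.
x* = 1328/532 = 2.50, y* = 1068/532 = 2.01.

(2.50, 2.01)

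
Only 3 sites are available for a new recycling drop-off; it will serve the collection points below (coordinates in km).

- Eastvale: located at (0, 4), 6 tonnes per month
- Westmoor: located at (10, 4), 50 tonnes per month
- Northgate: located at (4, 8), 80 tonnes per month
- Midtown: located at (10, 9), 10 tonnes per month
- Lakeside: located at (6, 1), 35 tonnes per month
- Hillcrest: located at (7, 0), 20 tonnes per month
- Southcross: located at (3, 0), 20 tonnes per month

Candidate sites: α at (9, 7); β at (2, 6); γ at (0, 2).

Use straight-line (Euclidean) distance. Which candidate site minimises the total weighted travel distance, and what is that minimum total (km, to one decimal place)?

α, total 1210.1 km

Total weighted distance at each candidate:
  α (9, 7): total = 1210.1
  β (2, 6): total = 1243.0
  γ (0, 2): total = 1651.5
Minimum is at α with total 1210.1 km.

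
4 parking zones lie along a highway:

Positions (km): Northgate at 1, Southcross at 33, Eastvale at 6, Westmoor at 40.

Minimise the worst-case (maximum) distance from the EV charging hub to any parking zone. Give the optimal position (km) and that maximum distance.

location 20.5, max distance 19.5

The 1-center on a line is the midpoint of the two extreme points: leftmost at 1, rightmost at 40.
Optimal location = (1 + 40)/2 = 20.5; maximum distance = (40 − 1)/2 = 19.5.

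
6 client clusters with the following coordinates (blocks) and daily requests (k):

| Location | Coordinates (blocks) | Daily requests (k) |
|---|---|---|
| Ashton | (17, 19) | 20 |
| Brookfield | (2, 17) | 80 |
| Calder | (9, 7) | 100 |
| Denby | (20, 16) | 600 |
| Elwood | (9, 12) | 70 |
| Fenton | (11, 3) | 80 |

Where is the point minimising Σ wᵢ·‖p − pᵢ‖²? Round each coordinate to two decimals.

The minimiser of Σwᵢ‖p−pᵢ‖² is the weighted centroid p* = (Σwᵢpᵢ)/(Σwᵢ).
Σwᵢ = 950.
Σwᵢxᵢ = 20·17 + 80·2 + 100·9 + 600·20 + 70·9 + 80·11 = 14910.
Σwᵢyᵢ = 20·19 + 80·17 + 100·7 + 600·16 + 70·12 + 80·3 = 13120.
x* = 14910/950 = 15.69, y* = 13120/950 = 13.81.

(15.69, 13.81)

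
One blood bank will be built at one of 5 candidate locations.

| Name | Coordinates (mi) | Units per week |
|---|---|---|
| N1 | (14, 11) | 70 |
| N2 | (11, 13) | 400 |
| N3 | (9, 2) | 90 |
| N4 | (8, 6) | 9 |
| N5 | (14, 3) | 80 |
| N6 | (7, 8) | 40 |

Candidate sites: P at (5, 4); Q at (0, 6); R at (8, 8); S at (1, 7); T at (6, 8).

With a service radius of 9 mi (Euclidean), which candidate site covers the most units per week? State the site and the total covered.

R, covering 689

Coverage radius r = 9 mi; a point is covered iff (Δx)²+(Δy)² ≤ 9² = 81.
  P (5, 4): covers {N3, N4, N6} → 139
  Q (0, 6): covers {N4, N6} → 49
  R (8, 8): covers {N1, N2, N3, N4, N5, N6} → 689
  S (1, 7): covers {N4, N6} → 49
  T (6, 8): covers {N1, N2, N3, N4, N6} → 609
Maximum coverage at R: 689 units per week.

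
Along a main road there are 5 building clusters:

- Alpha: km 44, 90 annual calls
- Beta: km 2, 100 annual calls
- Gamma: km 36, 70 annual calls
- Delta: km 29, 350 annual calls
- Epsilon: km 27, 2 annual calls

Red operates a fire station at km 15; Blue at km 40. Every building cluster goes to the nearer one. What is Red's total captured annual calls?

The indifferent point is the midpoint (15+40)/2 = 27.5; building clusters left of it (closer to Red at 15) go to Red, those right go to Blue.
  Beta at 2 (w=100) → Red
  Epsilon at 27 (w=2) → Red
  Delta at 29 (w=350) → Blue
  Gamma at 36 (w=70) → Blue
  Alpha at 44 (w=90) → Blue
Red captures 102; Blue captures 510.

102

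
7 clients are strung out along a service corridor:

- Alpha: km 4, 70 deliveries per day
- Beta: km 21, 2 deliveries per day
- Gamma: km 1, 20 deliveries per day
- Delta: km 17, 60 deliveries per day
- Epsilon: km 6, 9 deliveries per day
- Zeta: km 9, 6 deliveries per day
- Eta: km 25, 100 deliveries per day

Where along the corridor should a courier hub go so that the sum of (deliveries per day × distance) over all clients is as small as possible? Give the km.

x = 17

For a sum of weighted absolute distances on a line, the optimum is the weighted median (not the mean). Total weight W = 267; half-weight = 133.5.
Sort by position and accumulate weight:
  km 1 (Gamma, w=20) → cum 20
  km 4 (Alpha, w=70) → cum 90
  km 6 (Epsilon, w=9) → cum 99
  km 9 (Zeta, w=6) → cum 105
  km 17 (Delta, w=60) → cum 165  ≥ 133.5 → median here
  km 21 (Beta, w=2) → cum 167
  km 25 (Eta, w=100) → cum 267
Optimal location: km 17.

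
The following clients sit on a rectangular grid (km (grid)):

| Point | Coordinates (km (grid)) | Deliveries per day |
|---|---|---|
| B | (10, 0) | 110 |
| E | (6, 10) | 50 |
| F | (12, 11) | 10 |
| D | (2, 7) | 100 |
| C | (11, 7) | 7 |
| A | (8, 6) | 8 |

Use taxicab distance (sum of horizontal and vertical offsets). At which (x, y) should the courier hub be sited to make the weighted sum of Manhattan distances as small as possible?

Manhattan distance separates: Σwᵢ(|x−xᵢ|+|y−yᵢ|) = Σwᵢ|x−xᵢ| + Σwᵢ|y−yᵢ|, so x and y are optimised independently as 1-D weighted medians.
Total weight W = 285; half = 142.5.
x-coordinate, sorted with cumulative weight:
  x=2 (D, w=100) cum 100
  x=6 (E, w=50) cum 150  ← median
  x=8 (A, w=8) cum 158
  x=10 (B, w=110) cum 268
  x=11 (C, w=7) cum 275
  x=12 (F, w=10) cum 285
⇒ x* = 6
y-coordinate, sorted with cumulative weight:
  y=0 (B, w=110) cum 110
  y=6 (A, w=8) cum 118
  y=7 (D, w=100) cum 218  ← median
  y=7 (C, w=7) cum 225
  y=10 (E, w=50) cum 275
  y=11 (F, w=10) cum 285
⇒ y* = 7

(6, 7)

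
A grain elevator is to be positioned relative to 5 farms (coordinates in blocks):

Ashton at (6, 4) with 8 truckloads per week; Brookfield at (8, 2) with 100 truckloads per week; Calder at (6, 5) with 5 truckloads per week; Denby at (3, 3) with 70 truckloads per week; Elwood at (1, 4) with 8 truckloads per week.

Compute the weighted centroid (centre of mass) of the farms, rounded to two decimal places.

(5.74, 2.61)

The minimiser of Σwᵢ‖p−pᵢ‖² is the weighted centroid p* = (Σwᵢpᵢ)/(Σwᵢ).
Σwᵢ = 191.
Σwᵢxᵢ = 8·6 + 100·8 + 5·6 + 70·3 + 8·1 = 1096.
Σwᵢyᵢ = 8·4 + 100·2 + 5·5 + 70·3 + 8·4 = 499.
x* = 1096/191 = 5.74, y* = 499/191 = 2.61.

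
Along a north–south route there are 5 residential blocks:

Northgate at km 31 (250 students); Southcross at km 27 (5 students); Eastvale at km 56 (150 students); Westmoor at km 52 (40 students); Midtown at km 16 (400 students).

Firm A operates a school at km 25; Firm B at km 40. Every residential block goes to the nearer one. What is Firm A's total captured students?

The indifferent point is the midpoint (25+40)/2 = 32.5; residential blocks left of it (closer to Firm A at 25) go to Firm A, those right go to Firm B.
  Midtown at 16 (w=400) → Firm A
  Southcross at 27 (w=5) → Firm A
  Northgate at 31 (w=250) → Firm A
  Westmoor at 52 (w=40) → Firm B
  Eastvale at 56 (w=150) → Firm B
Firm A captures 655; Firm B captures 190.

655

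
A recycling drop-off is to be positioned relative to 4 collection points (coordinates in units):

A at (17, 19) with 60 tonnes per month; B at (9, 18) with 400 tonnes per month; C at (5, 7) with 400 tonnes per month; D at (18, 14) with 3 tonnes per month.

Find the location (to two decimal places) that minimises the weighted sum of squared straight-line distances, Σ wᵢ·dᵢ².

The minimiser of Σwᵢ‖p−pᵢ‖² is the weighted centroid p* = (Σwᵢpᵢ)/(Σwᵢ).
Σwᵢ = 863.
Σwᵢxᵢ = 60·17 + 400·9 + 400·5 + 3·18 = 6674.
Σwᵢyᵢ = 60·19 + 400·18 + 400·7 + 3·14 = 11182.
x* = 6674/863 = 7.73, y* = 11182/863 = 12.96.

(7.73, 12.96)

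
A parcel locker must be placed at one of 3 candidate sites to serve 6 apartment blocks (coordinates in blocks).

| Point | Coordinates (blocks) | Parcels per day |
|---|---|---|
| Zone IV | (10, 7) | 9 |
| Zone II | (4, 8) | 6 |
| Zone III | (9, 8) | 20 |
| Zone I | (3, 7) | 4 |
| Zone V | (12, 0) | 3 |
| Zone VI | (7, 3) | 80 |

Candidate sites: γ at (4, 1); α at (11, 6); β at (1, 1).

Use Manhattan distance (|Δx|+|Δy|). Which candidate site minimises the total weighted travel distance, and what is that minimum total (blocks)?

Total weighted distance at each candidate:
  γ (4, 1): total = 845
  α (11, 6): total = 769
  β (1, 1): total = 1203
Minimum is at α with total 769 blocks.

α, total 769 blocks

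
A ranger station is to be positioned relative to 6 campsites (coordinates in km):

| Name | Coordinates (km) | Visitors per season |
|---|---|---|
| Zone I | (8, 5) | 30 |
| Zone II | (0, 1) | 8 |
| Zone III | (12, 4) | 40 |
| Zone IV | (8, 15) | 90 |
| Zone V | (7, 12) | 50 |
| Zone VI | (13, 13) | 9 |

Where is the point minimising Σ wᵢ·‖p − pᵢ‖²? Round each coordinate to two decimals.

(8.40, 10.51)

The minimiser of Σwᵢ‖p−pᵢ‖² is the weighted centroid p* = (Σwᵢpᵢ)/(Σwᵢ).
Σwᵢ = 227.
Σwᵢxᵢ = 30·8 + 8·0 + 40·12 + 90·8 + 50·7 + 9·13 = 1907.
Σwᵢyᵢ = 30·5 + 8·1 + 40·4 + 90·15 + 50·12 + 9·13 = 2385.
x* = 1907/227 = 8.40, y* = 2385/227 = 10.51.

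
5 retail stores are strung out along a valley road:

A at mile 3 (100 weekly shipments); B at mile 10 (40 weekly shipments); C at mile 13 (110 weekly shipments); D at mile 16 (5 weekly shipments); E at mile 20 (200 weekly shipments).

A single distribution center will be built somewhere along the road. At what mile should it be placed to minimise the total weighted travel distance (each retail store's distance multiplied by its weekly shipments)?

x = 13

For a sum of weighted absolute distances on a line, the optimum is the weighted median (not the mean). Total weight W = 455; half-weight = 227.5.
Sort by position and accumulate weight:
  mile 3 (A, w=100) → cum 100
  mile 10 (B, w=40) → cum 140
  mile 13 (C, w=110) → cum 250  ≥ 227.5 → median here
  mile 16 (D, w=5) → cum 255
  mile 20 (E, w=200) → cum 455
Optimal location: mile 13.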